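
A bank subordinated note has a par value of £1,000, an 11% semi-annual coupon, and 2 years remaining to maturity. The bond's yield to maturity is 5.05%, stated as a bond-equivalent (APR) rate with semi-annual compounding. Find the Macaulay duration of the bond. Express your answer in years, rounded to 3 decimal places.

1.858 years

Periodic yield y = 0.02525. Discount each cash flow and weight by its period:
  t   CF        PV=CF/(1+0.02525)^t    t·PV
  1        55.00        53.6455        53.6455
  2        55.00        52.3243       104.6485
  3        55.00        51.0356       153.1068
  4     1,055.00       954.8460     3,819.3841
  Σ                  1,111.8514     4,130.7850
Price P = Σ PV = 1,111.8514.
Macaulay duration = Σ(t·PV) / P = 4,130.7850 / 1,111.8514 = 3.71523 half-year periods.
In years: 3.71523 / 2 = 1.85762 years.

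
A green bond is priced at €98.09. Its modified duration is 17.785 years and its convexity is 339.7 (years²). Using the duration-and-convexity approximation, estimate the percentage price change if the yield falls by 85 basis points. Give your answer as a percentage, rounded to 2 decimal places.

+16.34%

Duration effect: -D_mod·Δy = -17.785 × (-0.0085) = +0.1511725
Convexity effect: ½·C·(Δy)² = 0.5 × 339.7 × (-0.0085)² = +0.0122716625
ΔP/P ≈ +0.1511725 + 0.0122716625 = +0.1634441625
= +16.34441625%.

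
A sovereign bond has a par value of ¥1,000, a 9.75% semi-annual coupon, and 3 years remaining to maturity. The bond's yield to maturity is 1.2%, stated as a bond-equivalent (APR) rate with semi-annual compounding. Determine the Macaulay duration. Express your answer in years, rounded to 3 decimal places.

Periodic yield y = 0.006. Discount each cash flow and weight by its period:
  t   CF        PV=CF/(1+0.006)^t    t·PV
  1        48.75        48.4592        48.4592
  2        48.75        48.1702        96.3404
  3        48.75        47.8829       143.6488
  4        48.75        47.5973       190.3894
  5        48.75        47.3135       236.5673
  6     1,048.75     1,011.7753     6,070.6520
  Σ                  1,251.1985     6,786.0572
Price P = Σ PV = 1,251.1985.
Macaulay duration = Σ(t·PV) / P = 6,786.0572 / 1,251.1985 = 5.42365 half-year periods.
In years: 5.42365 / 2 = 2.71182 years.

2.712 years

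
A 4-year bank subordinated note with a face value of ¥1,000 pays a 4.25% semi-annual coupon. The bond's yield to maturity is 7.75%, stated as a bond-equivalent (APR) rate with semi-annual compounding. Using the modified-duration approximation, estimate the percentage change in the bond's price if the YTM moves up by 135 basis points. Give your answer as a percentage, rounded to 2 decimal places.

-4.81%

Periodic yield y = 0.03875. Modified duration first:
  t   CF        PV=CF/(1+0.03875)^t    t·PV
  1        21.25        20.4573        20.4573
  2        21.25        19.6941        39.3883
  3        21.25        18.9595        56.8784
  4        21.25        18.2522        73.0087
  5        21.25        17.5713        87.8565
  6        21.25        16.9158       101.4948
  7        21.25        16.2848       113.9934
  8     1,021.25       753.4315     6,027.4520
  Σ                    881.5664     6,520.5294
P = 881.5664; D_Mac = 7.39653 half-year periods = 3.69826 yrs; D_mod = 3.69826/(1+0.03875) = 3.56030 yrs.
ΔP/P ≈ -D_mod · Δy = -3.56030 × (+0.0135) = -0.048064 = -4.8064%.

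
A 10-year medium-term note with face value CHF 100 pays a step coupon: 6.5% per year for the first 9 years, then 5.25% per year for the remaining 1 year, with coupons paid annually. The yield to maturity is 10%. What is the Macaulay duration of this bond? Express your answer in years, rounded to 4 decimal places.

Periodic yield y = 0.1. Discount each cash flow and weight by its year:
  t   CF        PV=CF/(1+0.1)^t    t·PV
  1         6.50         5.9091         5.9091
  2         6.50         5.3719        10.7438
  3         6.50         4.8835        14.6506
  4         6.50         4.4396        17.7583
  5         6.50         4.0360        20.1799
  6         6.50         3.6691        22.0145
  7         6.50         3.3355        23.3487
  8         6.50         3.0323        24.2584
  9         6.50         2.7566        24.8097
  10      105.25        40.5784       405.7843
  Σ                     78.0121       569.4574
Price P = Σ PV = 78.0121.
Macaulay duration = Σ(t·PV) / P = 569.4574 / 78.0121 = 7.29960 years.

7.2996 years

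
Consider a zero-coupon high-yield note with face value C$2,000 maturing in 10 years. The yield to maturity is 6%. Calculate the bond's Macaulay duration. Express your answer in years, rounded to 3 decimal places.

A zero-coupon bond has a single cash flow at maturity, so its Macaulay duration equals its maturity: 10 years.

10.000 years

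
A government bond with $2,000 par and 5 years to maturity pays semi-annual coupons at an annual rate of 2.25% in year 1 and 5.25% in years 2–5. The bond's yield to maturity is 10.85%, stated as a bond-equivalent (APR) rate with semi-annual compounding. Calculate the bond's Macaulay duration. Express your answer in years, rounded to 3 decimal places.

4.511 years

Periodic yield y = 0.05425. Discount each cash flow and weight by its period:
  t   CF        PV=CF/(1+0.05425)^t    t·PV
  1        22.50        21.3422        21.3422
  2        22.50        20.2440        40.4879
  3        52.50        44.8052       134.4156
  4        52.50        42.4996       169.9984
  5        52.50        40.3126       201.5632
  6        52.50        38.2382       229.4293
  7        52.50        36.2705       253.8938
  8        52.50        34.4041       275.2329
  9        52.50        32.6337       293.7036
  10    2,052.50     1,210.1719    12,101.7191
  Σ                  1,520.9221    13,721.7861
Price P = Σ PV = 1,520.9221.
Macaulay duration = Σ(t·PV) / P = 13,721.7861 / 1,520.9221 = 9.02202 half-year periods.
In years: 9.02202 / 2 = 4.51101 years.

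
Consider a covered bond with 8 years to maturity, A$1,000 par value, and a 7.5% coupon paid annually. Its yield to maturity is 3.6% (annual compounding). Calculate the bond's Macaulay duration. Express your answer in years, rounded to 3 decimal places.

Periodic yield y = 0.036. Discount each cash flow and weight by its year:
  t   CF        PV=CF/(1+0.036)^t    t·PV
  1        75.00        72.3938        72.3938
  2        75.00        69.8782       139.7564
  3        75.00        67.4500       202.3500
  4        75.00        65.1062       260.4247
  5        75.00        62.8438       314.2190
  6        75.00        60.6600       363.9603
  7        75.00        58.5522       409.8652
  8     1,075.00       810.0847     6,480.6775
  Σ                  1,266.9689     8,243.6469
Price P = Σ PV = 1,266.9689.
Macaulay duration = Σ(t·PV) / P = 8,243.6469 / 1,266.9689 = 6.50659 years.

6.507 years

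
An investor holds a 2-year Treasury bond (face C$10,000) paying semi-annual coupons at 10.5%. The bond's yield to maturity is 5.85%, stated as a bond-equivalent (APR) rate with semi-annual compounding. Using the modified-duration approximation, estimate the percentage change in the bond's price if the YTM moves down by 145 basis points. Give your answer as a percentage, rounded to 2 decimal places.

Periodic yield y = 0.02925. Modified duration first:
  t   CF        PV=CF/(1+0.02925)^t    t·PV
  1       525.00       510.0802       510.0802
  2       525.00       495.5843       991.1686
  3       525.00       481.5004     1,444.5013
  4    10,525.00     9,378.6127    37,514.4508
  Σ                 10,865.7776    40,460.2009
P = 10,865.7776; D_Mac = 3.72364 half-year periods = 1.86182 yrs; D_mod = 1.86182/(1+0.02925) = 1.80891 yrs.
ΔP/P ≈ -D_mod · Δy = -1.80891 × (-0.0145) = +0.026229 = +2.6229%.

+2.62%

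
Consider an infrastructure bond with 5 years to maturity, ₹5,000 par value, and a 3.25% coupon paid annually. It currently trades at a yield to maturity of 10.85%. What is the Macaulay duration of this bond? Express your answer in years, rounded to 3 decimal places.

Periodic yield y = 0.1085. Discount each cash flow and weight by its year:
  t   CF        PV=CF/(1+0.1085)^t    t·PV
  1       162.50       146.5945       146.5945
  2       162.50       132.2458       264.4917
  3       162.50       119.3016       357.9048
  4       162.50       107.6244       430.4974
  5     5,162.50     3,084.4773    15,422.3865
  Σ                  3,590.2436    16,621.8748
Price P = Σ PV = 3,590.2436.
Macaulay duration = Σ(t·PV) / P = 16,621.8748 / 3,590.2436 = 4.62973 years.

4.630 years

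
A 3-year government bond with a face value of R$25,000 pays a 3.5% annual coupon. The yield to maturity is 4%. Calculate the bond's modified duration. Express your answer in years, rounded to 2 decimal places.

2.79 years

Periodic yield y = 0.04. First find Macaulay duration:
  t   CF        PV=CF/(1+0.04)^t    t·PV
  1       875.00       841.3462       841.3462
  2       875.00       808.9867     1,617.9734
  3    25,875.00    23,002.7808    69,008.3423
  Σ                 24,653.1136    71,467.6619
P = 24,653.1136; Macaulay duration = 71,467.6619 / 24,653.1136 = 2.89893 years.
Modified duration = D_Mac / (1 + y) = 2.89893 / 1.04 = 2.78743 years.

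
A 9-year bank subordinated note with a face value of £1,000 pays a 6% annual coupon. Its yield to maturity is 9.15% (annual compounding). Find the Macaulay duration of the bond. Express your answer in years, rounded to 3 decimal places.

Periodic yield y = 0.0915. Discount each cash flow and weight by its year:
  t   CF        PV=CF/(1+0.0915)^t    t·PV
  1        60.00        54.9702        54.9702
  2        60.00        50.3621       100.7242
  3        60.00        46.1403       138.4208
  4        60.00        42.2723       169.0894
  5        60.00        38.7287       193.6433
  6        60.00        35.4821       212.8924
  7        60.00        32.5076       227.5533
  8        60.00        29.7825       238.2601
  9     1,060.00       482.0501     4,338.4512
  Σ                    812.2959     5,674.0048
Price P = Σ PV = 812.2959.
Macaulay duration = Σ(t·PV) / P = 5,674.0048 / 812.2959 = 6.98515 years.

6.985 years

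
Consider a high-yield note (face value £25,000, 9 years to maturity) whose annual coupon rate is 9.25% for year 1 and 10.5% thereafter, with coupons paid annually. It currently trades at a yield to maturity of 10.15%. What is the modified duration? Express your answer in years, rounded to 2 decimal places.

Periodic yield y = 0.1015. First find Macaulay duration:
  t   CF        PV=CF/(1+0.1015)^t    t·PV
  1     2,312.50     2,099.4099     2,099.4099
  2     2,625.00     2,163.5170     4,327.0339
  3     2,625.00     1,964.1552     5,892.4656
  4     2,625.00     1,783.1641     7,132.6562
  5     2,625.00     1,618.8507     8,094.2536
  6     2,625.00     1,469.6784     8,818.0701
  7     2,625.00     1,334.2518     9,339.7626
  8     2,625.00     1,211.3044     9,690.4352
  9    27,625.00    11,572.8886   104,155.9976
  Σ                 25,217.2200   159,550.0848
P = 25,217.2200; Macaulay duration = 159,550.0848 / 25,217.2200 = 6.32703 years.
Modified duration = D_Mac / (1 + y) = 6.32703 / 1.1015 = 5.74401 years.

5.74 years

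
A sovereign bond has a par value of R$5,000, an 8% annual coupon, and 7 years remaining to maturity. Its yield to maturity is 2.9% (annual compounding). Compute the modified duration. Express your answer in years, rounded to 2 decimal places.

Periodic yield y = 0.029. First find Macaulay duration:
  t   CF        PV=CF/(1+0.029)^t    t·PV
  1       400.00       388.7269       388.7269
  2       400.00       377.7715       755.5431
  3       400.00       367.1249     1,101.3748
  4       400.00       356.7783     1,427.1134
  5       400.00       346.7234     1,733.6169
  6       400.00       336.9518     2,021.7106
  7     5,400.00     4,420.6501    30,944.5504
  Σ                  6,594.7269    38,372.6360
P = 6,594.7269; Macaulay duration = 38,372.6360 / 6,594.7269 = 5.81868 years.
Modified duration = D_Mac / (1 + y) = 5.81868 / 1.029 = 5.65470 years.

5.65 years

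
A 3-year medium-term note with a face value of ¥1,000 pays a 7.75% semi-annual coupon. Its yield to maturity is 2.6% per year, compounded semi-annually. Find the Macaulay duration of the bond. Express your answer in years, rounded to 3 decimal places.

2.754 years

Periodic yield y = 0.013. Discount each cash flow and weight by its period:
  t   CF        PV=CF/(1+0.013)^t    t·PV
  1        38.75        38.2527        38.2527
  2        38.75        37.7618        75.5236
  3        38.75        37.2772       111.8316
  4        38.75        36.7988       147.1953
  5        38.75        36.3266       181.6329
  6     1,038.75       961.2899     5,767.7392
  Σ                  1,147.7070     6,322.1753
Price P = Σ PV = 1,147.7070.
Macaulay duration = Σ(t·PV) / P = 6,322.1753 / 1,147.7070 = 5.50853 half-year periods.
In years: 5.50853 / 2 = 2.75426 years.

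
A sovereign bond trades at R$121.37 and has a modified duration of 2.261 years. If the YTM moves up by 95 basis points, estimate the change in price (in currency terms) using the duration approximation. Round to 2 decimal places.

-R$2.61

Duration approximation: ΔP/P ≈ -D_mod · Δy = -2.261 × (+0.0095) = -0.0214795.
ΔP ≈ 121.37 × (-0.0214795) = -2.606966915.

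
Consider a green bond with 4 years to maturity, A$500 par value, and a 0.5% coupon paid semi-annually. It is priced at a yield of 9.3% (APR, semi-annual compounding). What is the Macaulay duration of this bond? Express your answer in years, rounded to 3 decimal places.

3.957 years

Periodic yield y = 0.0465. Discount each cash flow and weight by its period:
  t   CF        PV=CF/(1+0.0465)^t    t·PV
  1         1.25         1.1945         1.1945
  2         1.25         1.1414         2.2828
  3         1.25         1.0907         3.2720
  4         1.25         1.0422         4.1688
  5         1.25         0.9959         4.9795
  6         1.25         0.9516         5.7099
  7         1.25         0.9094         6.3655
  8       501.25       348.4500     2,787.6004
  Σ                    355.7757     2,815.5733
Price P = Σ PV = 355.7757.
Macaulay duration = Σ(t·PV) / P = 2,815.5733 / 355.7757 = 7.91390 half-year periods.
In years: 7.91390 / 2 = 3.95695 years.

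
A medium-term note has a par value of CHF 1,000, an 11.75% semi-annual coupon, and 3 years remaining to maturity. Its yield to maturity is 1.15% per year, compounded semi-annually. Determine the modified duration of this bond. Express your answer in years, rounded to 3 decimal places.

2.653 years

Periodic yield y = 0.00575. First find Macaulay duration:
  t   CF        PV=CF/(1+0.00575)^t    t·PV
  1        58.75        58.4141        58.4141
  2        58.75        58.0802       116.1603
  3        58.75        57.7481       173.2443
  4        58.75        57.4180       229.6718
  5        58.75        57.0897       285.4484
  6     1,058.75     1,022.9471     6,137.6826
  Σ                  1,311.6971     7,000.6216
P = 1,311.6971; Macaulay duration = 7,000.6216 / 1,311.6971 = 5.33707 half-year periods = 2.66854 years.
Modified duration = D_Mac / (1 + y) = 2.66854 / 1.00575 = 2.65328 years.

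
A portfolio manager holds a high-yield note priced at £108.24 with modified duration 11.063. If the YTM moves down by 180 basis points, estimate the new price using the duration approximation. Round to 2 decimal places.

Duration approximation: ΔP/P ≈ -D_mod · Δy = -11.063 × (-0.018) = +0.199134.
New price ≈ 108.24 × (1 + 0.199134) = 129.79426416.

£129.79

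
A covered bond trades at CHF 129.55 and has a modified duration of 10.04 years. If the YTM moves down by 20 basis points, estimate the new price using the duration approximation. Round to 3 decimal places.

Duration approximation: ΔP/P ≈ -D_mod · Δy = -10.04 × (-0.002) = +0.020080.
New price ≈ 129.55 × (1 + 0.020080) = 132.151364.

CHF 132.151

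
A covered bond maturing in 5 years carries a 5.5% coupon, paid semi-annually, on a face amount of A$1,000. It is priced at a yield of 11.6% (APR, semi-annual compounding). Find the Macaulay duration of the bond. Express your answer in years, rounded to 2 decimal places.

4.34 years

Periodic yield y = 0.058. Discount each cash flow and weight by its period:
  t   CF        PV=CF/(1+0.058)^t    t·PV
  1        27.50        25.9924        25.9924
  2        27.50        24.5675        49.1350
  3        27.50        23.2207        69.6622
  4        27.50        21.9478        87.7910
  5        27.50        20.7446       103.7228
  6        27.50        19.6073       117.6440
  7        27.50        18.5325       129.7272
  8        27.50        17.5165       140.1320
  9        27.50        16.5562       149.0062
  10    1,027.50       584.6893     5,846.8931
  Σ                    773.3748     6,719.7060
Price P = Σ PV = 773.3748.
Macaulay duration = Σ(t·PV) / P = 6,719.7060 / 773.3748 = 8.68881 half-year periods.
In years: 8.68881 / 2 = 4.34440 years.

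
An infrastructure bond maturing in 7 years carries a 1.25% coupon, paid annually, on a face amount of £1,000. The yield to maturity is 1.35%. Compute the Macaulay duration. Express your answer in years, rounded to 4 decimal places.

6.7450 years

Periodic yield y = 0.0135. Discount each cash flow and weight by its year:
  t   CF        PV=CF/(1+0.0135)^t    t·PV
  1        12.50        12.3335        12.3335
  2        12.50        12.1692        24.3384
  3        12.50        12.0071        36.0214
  4        12.50        11.8472        47.3887
  5        12.50        11.6894        58.4469
  6        12.50        11.5337        69.2020
  7     1,012.50       921.7831     6,452.4820
  Σ                    993.3632     6,700.2129
Price P = Σ PV = 993.3632.
Macaulay duration = Σ(t·PV) / P = 6,700.2129 / 993.3632 = 6.74498 years.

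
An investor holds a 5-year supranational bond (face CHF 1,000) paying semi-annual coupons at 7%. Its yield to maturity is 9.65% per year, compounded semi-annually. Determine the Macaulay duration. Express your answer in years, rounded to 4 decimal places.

Periodic yield y = 0.04825. Discount each cash flow and weight by its period:
  t   CF        PV=CF/(1+0.04825)^t    t·PV
  1        35.00        33.3890        33.3890
  2        35.00        31.8521        63.7042
  3        35.00        30.3860        91.1580
  4        35.00        28.9874       115.9494
  5        35.00        27.6531       138.2655
  6        35.00        26.3802       158.2815
  7        35.00        25.1660       176.1619
  8        35.00        24.0076       192.0609
  9        35.00        22.9026       206.1231
  10    1,035.00       646.0879     6,460.8795
  Σ                    896.8119     7,635.9730
Price P = Σ PV = 896.8119.
Macaulay duration = Σ(t·PV) / P = 7,635.9730 / 896.8119 = 8.51458 half-year periods.
In years: 8.51458 / 2 = 4.25729 years.

4.2573 years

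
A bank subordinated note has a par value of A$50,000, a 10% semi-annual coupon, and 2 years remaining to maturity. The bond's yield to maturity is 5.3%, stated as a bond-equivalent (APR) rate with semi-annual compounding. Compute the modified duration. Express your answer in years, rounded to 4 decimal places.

1.8198 years

Periodic yield y = 0.0265. First find Macaulay duration:
  t   CF        PV=CF/(1+0.0265)^t    t·PV
  1     2,500.00     2,435.4603     2,435.4603
  2     2,500.00     2,372.5868     4,745.1735
  3     2,500.00     2,311.3363     6,934.0090
  4    52,500.00    47,285.0104   189,140.0415
  Σ                 54,404.3938   203,254.6843
P = 54,404.3938; Macaulay duration = 203,254.6843 / 54,404.3938 = 3.73600 half-year periods = 1.86800 years.
Modified duration = D_Mac / (1 + y) = 1.86800 / 1.0265 = 1.81977 years.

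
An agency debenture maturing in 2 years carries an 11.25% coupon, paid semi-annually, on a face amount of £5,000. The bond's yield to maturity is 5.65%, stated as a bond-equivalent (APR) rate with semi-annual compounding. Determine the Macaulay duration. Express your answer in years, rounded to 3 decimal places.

Periodic yield y = 0.02825. Discount each cash flow and weight by its period:
  t   CF        PV=CF/(1+0.02825)^t    t·PV
  1       281.25       273.5230       273.5230
  2       281.25       266.0082       532.0165
  3       281.25       258.7000       776.0999
  4     5,281.25     4,724.3477    18,897.3908
  Σ                  5,522.5789    20,479.0302
Price P = Σ PV = 5,522.5789.
Macaulay duration = Σ(t·PV) / P = 20,479.0302 / 5,522.5789 = 3.70824 half-year periods.
In years: 3.70824 / 2 = 1.85412 years.

1.854 years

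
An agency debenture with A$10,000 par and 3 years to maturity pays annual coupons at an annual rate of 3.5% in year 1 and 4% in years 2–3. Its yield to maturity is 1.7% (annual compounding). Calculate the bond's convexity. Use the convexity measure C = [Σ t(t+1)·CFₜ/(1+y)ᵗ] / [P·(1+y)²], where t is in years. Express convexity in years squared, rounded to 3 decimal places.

11.078

With y = 0.017:
  t   CF        PV=CF/(1+0.017)^t    t·PV        t(t+1)·PV
  1       350.00       344.1495       344.1495         688.2989
  2       400.00       386.7391       773.4782       2,320.4346
  3    10,400.00     9,887.1354    29,661.4061     118,645.6245
  Σ                 10,618.0239    30,779.0338     121,654.3580
P = 10,618.0239.
Convexity = Σ t(t+1)·PV / [P·(1+y)²] = 121,654.3580 / (10,618.0239 × 1.034289) = 11.07751.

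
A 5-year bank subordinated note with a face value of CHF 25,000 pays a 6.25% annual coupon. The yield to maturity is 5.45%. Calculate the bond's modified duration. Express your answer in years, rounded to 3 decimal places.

Periodic yield y = 0.0545. First find Macaulay duration:
  t   CF        PV=CF/(1+0.0545)^t    t·PV
  1     1,562.50     1,481.7449     1,481.7449
  2     1,562.50     1,405.1635     2,810.3270
  3     1,562.50     1,332.5401     3,997.6202
  4     1,562.50     1,263.6700     5,054.6802
  5    26,562.50    20,372.1107   101,860.5534
  Σ                 25,855.2292   115,204.9256
P = 25,855.2292; Macaulay duration = 115,204.9256 / 25,855.2292 = 4.45577 years.
Modified duration = D_Mac / (1 + y) = 4.45577 / 1.0545 = 4.22548 years.

4.225 years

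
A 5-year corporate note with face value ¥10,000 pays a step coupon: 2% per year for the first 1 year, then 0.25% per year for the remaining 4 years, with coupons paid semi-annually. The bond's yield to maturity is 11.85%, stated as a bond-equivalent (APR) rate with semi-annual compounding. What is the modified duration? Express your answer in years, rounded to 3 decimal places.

4.574 years

Periodic yield y = 0.05925. First find Macaulay duration:
  t   CF        PV=CF/(1+0.05925)^t    t·PV
  1       100.00        94.4064        94.4064
  2       100.00        89.1257       178.2514
  3        12.50        10.5176        31.5527
  4        12.50         9.9292        39.7170
  5        12.50         9.3738        46.8692
  6        12.50         8.8495        53.0971
  7        12.50         8.3545        58.4815
  8        12.50         7.8872        63.0975
  9        12.50         7.4460        67.0141
  10   10,012.50     5,630.6405    56,306.4053
  Σ                  5,876.5305    56,938.8922
P = 5,876.5305; Macaulay duration = 56,938.8922 / 5,876.5305 = 9.68920 half-year periods = 4.84460 years.
Modified duration = D_Mac / (1 + y) = 4.84460 / 1.05925 = 4.57361 years.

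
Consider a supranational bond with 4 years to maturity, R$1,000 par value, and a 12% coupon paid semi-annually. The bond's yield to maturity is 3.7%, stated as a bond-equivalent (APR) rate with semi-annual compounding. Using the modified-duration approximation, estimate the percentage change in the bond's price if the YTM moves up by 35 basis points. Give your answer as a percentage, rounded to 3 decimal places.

-1.165%

Periodic yield y = 0.0185. Modified duration first:
  t   CF        PV=CF/(1+0.0185)^t    t·PV
  1        60.00        58.9102        58.9102
  2        60.00        57.8401       115.6802
  3        60.00        56.7895       170.3685
  4        60.00        55.7580       223.0320
  5        60.00        54.7452       273.7260
  6        60.00        53.7508       322.5049
  7        60.00        52.7745       369.4214
  8     1,060.00       915.4141     7,323.3128
  Σ                  1,305.9824     8,856.9560
P = 1,305.9824; D_Mac = 6.78183 half-year periods = 3.39092 yrs; D_mod = 3.39092/(1+0.0185) = 3.32932 yrs.
ΔP/P ≈ -D_mod · Δy = -3.32932 × (+0.0035) = -0.011653 = -1.1653%.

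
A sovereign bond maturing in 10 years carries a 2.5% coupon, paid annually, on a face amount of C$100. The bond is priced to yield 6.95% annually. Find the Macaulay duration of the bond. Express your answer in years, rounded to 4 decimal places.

8.7057 years

Periodic yield y = 0.0695. Discount each cash flow and weight by its year:
  t   CF        PV=CF/(1+0.0695)^t    t·PV
  1         2.50         2.3375         2.3375
  2         2.50         2.1856         4.3713
  3         2.50         2.0436         6.1308
  4         2.50         1.9108         7.6432
  5         2.50         1.7866         8.9332
  6         2.50         1.6705        10.0232
  7         2.50         1.5620        10.9338
  8         2.50         1.4605        11.6838
  9         2.50         1.3656        12.2901
  10      102.50        52.3499       523.4991
  Σ                     68.6727       597.8461
Price P = Σ PV = 68.6727.
Macaulay duration = Σ(t·PV) / P = 597.8461 / 68.6727 = 8.70573 years.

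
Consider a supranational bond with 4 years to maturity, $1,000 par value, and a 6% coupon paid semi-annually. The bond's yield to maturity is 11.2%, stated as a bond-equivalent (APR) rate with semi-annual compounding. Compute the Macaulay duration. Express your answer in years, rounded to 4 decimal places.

Periodic yield y = 0.056. Discount each cash flow and weight by its period:
  t   CF        PV=CF/(1+0.056)^t    t·PV
  1        30.00        28.4091        28.4091
  2        30.00        26.9025        53.8051
  3        30.00        25.4759        76.4277
  4        30.00        24.1249        96.4996
  5        30.00        22.8456       114.2278
  6        30.00        21.6340       129.8043
  7        30.00        20.4868       143.4075
  8     1,030.00       666.0792     5,328.6337
  Σ                    835.9580     5,971.2147
Price P = Σ PV = 835.9580.
Macaulay duration = Σ(t·PV) / P = 5,971.2147 / 835.9580 = 7.14296 half-year periods.
In years: 7.14296 / 2 = 3.57148 years.

3.5715 years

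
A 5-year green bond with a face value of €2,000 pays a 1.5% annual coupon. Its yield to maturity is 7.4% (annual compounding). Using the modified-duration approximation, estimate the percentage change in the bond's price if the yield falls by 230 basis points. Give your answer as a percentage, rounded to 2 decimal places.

+10.34%

Periodic yield y = 0.074. Modified duration first:
  t   CF        PV=CF/(1+0.074)^t    t·PV
  1        30.00        27.9330        27.9330
  2        30.00        26.0083        52.0167
  3        30.00        24.2163        72.6490
  4        30.00        22.5478        90.1912
  5     2,030.00     1,420.6092     7,103.0461
  Σ                  1,521.3147     7,345.8360
P = 1,521.3147; D_Mac = 4.82861 yrs; D_mod = 4.82861/(1+0.074) = 4.49591 yrs.
ΔP/P ≈ -D_mod · Δy = -4.49591 × (-0.023) = +0.103406 = +10.3406%.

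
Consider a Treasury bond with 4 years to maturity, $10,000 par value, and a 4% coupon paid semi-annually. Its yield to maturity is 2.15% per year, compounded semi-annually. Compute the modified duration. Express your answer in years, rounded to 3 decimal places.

Periodic yield y = 0.01075. First find Macaulay duration:
  t   CF        PV=CF/(1+0.01075)^t    t·PV
  1       200.00       197.8729       197.8729
  2       200.00       195.7684       391.5367
  3       200.00       193.6862       581.0587
  4       200.00       191.6262       766.5050
  5       200.00       189.5882       947.9409
  6       200.00       187.5718     1,125.4307
  7       200.00       185.5768     1,299.0378
  8    10,200.00     9,363.7578    74,910.0624
  Σ                 10,705.4483    80,219.4450
P = 10,705.4483; Macaulay duration = 80,219.4450 / 10,705.4483 = 7.49333 half-year periods = 3.74666 years.
Modified duration = D_Mac / (1 + y) = 3.74666 / 1.01075 = 3.70682 years.

3.707 years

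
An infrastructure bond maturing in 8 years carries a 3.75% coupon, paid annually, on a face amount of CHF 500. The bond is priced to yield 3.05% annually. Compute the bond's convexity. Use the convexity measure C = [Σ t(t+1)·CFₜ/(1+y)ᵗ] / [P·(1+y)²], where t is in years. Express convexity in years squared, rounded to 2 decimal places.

With y = 0.0305:
  t   CF        PV=CF/(1+0.0305)^t    t·PV        t(t+1)·PV
  1        18.75        18.1951        18.1951          36.3901
  2        18.75        17.6565        35.3131         105.9392
  3        18.75        17.1339        51.4018         205.6073
  4        18.75        16.6268        66.5073         332.5365
  5        18.75        16.1347        80.6736         484.0414
  6        18.75        15.6572        93.9430         657.6012
  7        18.75        15.1938       106.3563         850.8506
  8       518.75       407.9192     3,263.3536      29,370.1820
  Σ                    524.5172     3,715.7437      32,043.1483
P = 524.5172.
Convexity = Σ t(t+1)·PV / [P·(1+y)²] = 32,043.1483 / (524.5172 × 1.061930) = 57.52803.

57.53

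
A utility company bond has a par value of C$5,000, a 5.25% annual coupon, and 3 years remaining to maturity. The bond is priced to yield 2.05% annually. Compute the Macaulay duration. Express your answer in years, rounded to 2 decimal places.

Periodic yield y = 0.0205. Discount each cash flow and weight by its year:
  t   CF        PV=CF/(1+0.0205)^t    t·PV
  1       262.50       257.2268       257.2268
  2       262.50       252.0596       504.1193
  3     5,262.50     4,951.6858    14,855.0575
  Σ                  5,460.9723    15,616.4036
Price P = Σ PV = 5,460.9723.
Macaulay duration = Σ(t·PV) / P = 15,616.4036 / 5,460.9723 = 2.85964 years.

2.86 years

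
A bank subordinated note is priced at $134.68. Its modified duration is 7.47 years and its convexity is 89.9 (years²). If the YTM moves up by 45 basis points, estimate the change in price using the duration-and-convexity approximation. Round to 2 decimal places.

-$4.40

Duration effect: -D_mod·Δy = -7.47 × (+0.0045) = -0.033615
Convexity effect: ½·C·(Δy)² = 0.5 × 89.9 × (0.0045)² = +0.0009102375
ΔP/P ≈ -0.033615 + 0.0009102375 = -0.0327047625
ΔP ≈ 134.68 × (-0.0327047625) = -4.4046774135.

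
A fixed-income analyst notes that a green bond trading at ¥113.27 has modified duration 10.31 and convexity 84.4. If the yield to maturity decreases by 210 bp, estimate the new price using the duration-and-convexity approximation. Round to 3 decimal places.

¥139.902

Duration effect: -D_mod·Δy = -10.31 × (-0.021) = +0.216510
Convexity effect: ½·C·(Δy)² = 0.5 × 84.4 × (-0.021)² = +0.0186102
ΔP/P ≈ +0.216510 + 0.0186102 = +0.2351202
New price ≈ 113.27 × (1 + 0.2351202) = 139.902065054.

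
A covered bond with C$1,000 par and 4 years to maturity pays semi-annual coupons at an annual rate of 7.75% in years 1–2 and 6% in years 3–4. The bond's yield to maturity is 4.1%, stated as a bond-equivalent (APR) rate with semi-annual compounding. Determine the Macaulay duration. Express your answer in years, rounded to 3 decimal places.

Periodic yield y = 0.0205. Discount each cash flow and weight by its period:
  t   CF        PV=CF/(1+0.0205)^t    t·PV
  1        38.75        37.9716        37.9716
  2        38.75        37.2088        74.4176
  3        38.75        36.4613       109.3840
  4        38.75        35.7289       142.9156
  5        30.00        27.1054       135.5271
  6        30.00        26.5609       159.3656
  7        30.00        26.0274       182.1916
  8     1,030.00       875.6552     7,005.2419
  Σ                  1,102.7196     7,847.0150
Price P = Σ PV = 1,102.7196.
Macaulay duration = Σ(t·PV) / P = 7,847.0150 / 1,102.7196 = 7.11606 half-year periods.
In years: 7.11606 / 2 = 3.55803 years.

3.558 years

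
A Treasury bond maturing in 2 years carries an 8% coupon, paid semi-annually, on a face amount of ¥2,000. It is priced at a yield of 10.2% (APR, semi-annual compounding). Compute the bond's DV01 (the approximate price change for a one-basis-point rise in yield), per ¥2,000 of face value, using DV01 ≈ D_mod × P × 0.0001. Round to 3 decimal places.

¥0.345

Periodic yield y = 0.051.
  t   CF        PV=CF/(1+0.051)^t    t·PV
  1        80.00        76.1180        76.1180
  2        80.00        72.4243       144.8487
  3        80.00        68.9099       206.7298
  4     2,080.00     1,704.7177     6,818.8708
  Σ                  1,922.1700     7,246.5673
P = 1,922.1700; D_Mac = 3.76999 half-year periods = 1.88500 yrs; D_mod = 1.79353 yrs.
DV01 ≈ 1.79353 × 1,922.1700 × 0.0001 = 0.344746.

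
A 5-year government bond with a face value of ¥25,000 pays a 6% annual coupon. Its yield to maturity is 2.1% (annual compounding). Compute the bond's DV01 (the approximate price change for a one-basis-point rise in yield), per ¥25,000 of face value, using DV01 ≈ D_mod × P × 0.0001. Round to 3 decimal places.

Periodic yield y = 0.021.
  t   CF        PV=CF/(1+0.021)^t    t·PV
  1     1,500.00     1,469.1479     1,469.1479
  2     1,500.00     1,438.9304     2,877.8607
  3     1,500.00     1,409.3343     4,228.0030
  4     1,500.00     1,380.3470     5,521.3882
  5    26,500.00    23,884.5555   119,422.7775
  Σ                 29,582.3151   133,519.1774
P = 29,582.3151; D_Mac = 4.51348 yrs; D_mod = 4.42065 yrs.
DV01 ≈ 4.42065 × 29,582.3151 × 0.0001 = 13.077295.

¥13.077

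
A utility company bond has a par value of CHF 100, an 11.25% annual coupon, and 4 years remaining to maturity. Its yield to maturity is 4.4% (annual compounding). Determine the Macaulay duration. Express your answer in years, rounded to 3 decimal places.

Periodic yield y = 0.044. Discount each cash flow and weight by its year:
  t   CF        PV=CF/(1+0.044)^t    t·PV
  1        11.25        10.7759        10.7759
  2        11.25        10.3217        20.6434
  3        11.25         9.8867        29.6601
  4       111.25        93.6479       374.5916
  Σ                    124.6322       435.6709
Price P = Σ PV = 124.6322.
Macaulay duration = Σ(t·PV) / P = 435.6709 / 124.6322 = 3.49565 years.

3.496 years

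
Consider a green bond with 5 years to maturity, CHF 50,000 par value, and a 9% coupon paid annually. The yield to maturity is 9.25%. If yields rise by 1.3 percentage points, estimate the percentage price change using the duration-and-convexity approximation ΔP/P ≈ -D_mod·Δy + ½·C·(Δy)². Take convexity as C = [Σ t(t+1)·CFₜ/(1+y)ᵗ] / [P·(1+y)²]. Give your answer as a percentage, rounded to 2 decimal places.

With y = 0.0925:
  t   CF        PV=CF/(1+0.0925)^t    t·PV        t(t+1)·PV
  1     4,500.00     4,118.9931     4,118.9931       8,237.9863
  2     4,500.00     3,770.2454     7,540.4909      22,621.4726
  3     4,500.00     3,451.0256    10,353.0767      41,412.3068
  4     4,500.00     3,158.8335    12,635.3339      63,176.6694
  5    54,500.00    35,017.8336   175,089.1678   1,050,535.0065
  Σ                 49,516.9312   209,737.0623   1,185,983.4416
P = 49,516.9312; D_Mac = 4.23566 yrs; D_mod = 3.87704 yrs; C = 20.06698.
Duration effect: -3.87704 × (+0.013) = -0.050401
Convexity effect: 0.5 × 20.06698 × (0.013)² = +0.0016957
ΔP/P ≈ -0.050401 + 0.0016957 = -0.048706 = -4.8706%.

-4.87%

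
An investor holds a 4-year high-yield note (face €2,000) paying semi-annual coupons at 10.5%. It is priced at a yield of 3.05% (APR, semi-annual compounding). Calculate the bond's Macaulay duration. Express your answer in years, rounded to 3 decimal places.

Periodic yield y = 0.01525. Discount each cash flow and weight by its period:
  t   CF        PV=CF/(1+0.01525)^t    t·PV
  1       105.00       103.4228       103.4228
  2       105.00       101.8693       203.7386
  3       105.00       100.3391       301.0174
  4       105.00        98.8319       395.3277
  5       105.00        97.3474       486.7369
  6       105.00        95.8851       575.3108
  7       105.00        94.4449       661.1140
  8     2,105.00     1,864.9540    14,919.6317
  Σ                  2,557.0945    17,646.3000
Price P = Σ PV = 2,557.0945.
Macaulay duration = Σ(t·PV) / P = 17,646.3000 / 2,557.0945 = 6.90092 half-year periods.
In years: 6.90092 / 2 = 3.45046 years.

3.450 years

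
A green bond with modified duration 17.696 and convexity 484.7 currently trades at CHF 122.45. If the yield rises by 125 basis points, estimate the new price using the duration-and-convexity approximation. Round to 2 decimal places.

CHF 100.00

Duration effect: -D_mod·Δy = -17.696 × (+0.0125) = -0.221200
Convexity effect: ½·C·(Δy)² = 0.5 × 484.7 × (0.0125)² = +0.0378671875
ΔP/P ≈ -0.221200 + 0.0378671875 = -0.1833328125
New price ≈ 122.45 × (1 - 0.1833328125) = 100.000897109375.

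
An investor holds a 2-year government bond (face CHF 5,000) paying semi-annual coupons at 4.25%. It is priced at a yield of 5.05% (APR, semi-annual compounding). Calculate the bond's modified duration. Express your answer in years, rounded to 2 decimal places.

1.89 years

Periodic yield y = 0.02525. First find Macaulay duration:
  t   CF        PV=CF/(1+0.02525)^t    t·PV
  1       106.25       103.6333       103.6333
  2       106.25       101.0810       202.1619
  3       106.25        98.5915       295.7746
  4     5,106.25     4,621.5000    18,486.0002
  Σ                  4,924.8058    19,087.5700
P = 4,924.8058; Macaulay duration = 19,087.5700 / 4,924.8058 = 3.87580 half-year periods = 1.93790 years.
Modified duration = D_Mac / (1 + y) = 1.93790 / 1.02525 = 1.89017 years.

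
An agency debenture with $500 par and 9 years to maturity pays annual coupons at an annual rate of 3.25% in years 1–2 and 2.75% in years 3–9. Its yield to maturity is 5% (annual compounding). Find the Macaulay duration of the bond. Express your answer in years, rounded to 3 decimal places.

7.923 years

Periodic yield y = 0.05. Discount each cash flow and weight by its year:
  t   CF        PV=CF/(1+0.05)^t    t·PV
  1        16.25        15.4762        15.4762
  2        16.25        14.7392        29.4785
  3        13.75        11.8778        35.6333
  4        13.75        11.3122        45.2486
  5        13.75        10.7735        53.8674
  6        13.75        10.2605        61.5628
  7        13.75         9.7719        68.4031
  8        13.75         9.3065        74.4523
  9       513.75       331.1678     2,980.5105
  Σ                    424.6855     3,364.6327
Price P = Σ PV = 424.6855.
Macaulay duration = Σ(t·PV) / P = 3,364.6327 / 424.6855 = 7.92264 years.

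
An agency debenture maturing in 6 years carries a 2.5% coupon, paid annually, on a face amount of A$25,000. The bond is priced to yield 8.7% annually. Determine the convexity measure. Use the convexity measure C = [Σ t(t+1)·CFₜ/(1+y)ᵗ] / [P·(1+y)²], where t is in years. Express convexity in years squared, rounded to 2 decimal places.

32.18

With y = 0.087:
  t   CF        PV=CF/(1+0.087)^t    t·PV        t(t+1)·PV
  1       625.00       574.9770       574.9770       1,149.9540
  2       625.00       528.9577     1,057.9154       3,173.7461
  3       625.00       486.6216     1,459.8648       5,839.4592
  4       625.00       447.6740     1,790.6959       8,953.4794
  5       625.00       411.8436     2,059.2179      12,355.3073
  6    25,625.00    15,534.1183    93,204.7101     652,432.9706
  Σ                 17,984.1922   100,147.3810     683,904.9166
P = 17,984.1922.
Convexity = Σ t(t+1)·PV / [P·(1+y)²] = 683,904.9166 / (17,984.1922 × 1.181569) = 32.18442.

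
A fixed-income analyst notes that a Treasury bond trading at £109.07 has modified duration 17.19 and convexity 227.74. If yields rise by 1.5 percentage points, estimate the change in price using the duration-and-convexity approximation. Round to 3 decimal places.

Duration effect: -D_mod·Δy = -17.19 × (+0.015) = -0.257850
Convexity effect: ½·C·(Δy)² = 0.5 × 227.74 × (0.015)² = +0.02562075
ΔP/P ≈ -0.257850 + 0.02562075 = -0.23222925
ΔP ≈ 109.07 × (-0.23222925) = -25.3292442975.

-£25.329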